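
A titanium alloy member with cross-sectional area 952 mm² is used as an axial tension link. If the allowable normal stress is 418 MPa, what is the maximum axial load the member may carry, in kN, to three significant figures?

398 kN

P_max = σ_allow · A = 418 · 952 = 397900 N = 397.9 kN.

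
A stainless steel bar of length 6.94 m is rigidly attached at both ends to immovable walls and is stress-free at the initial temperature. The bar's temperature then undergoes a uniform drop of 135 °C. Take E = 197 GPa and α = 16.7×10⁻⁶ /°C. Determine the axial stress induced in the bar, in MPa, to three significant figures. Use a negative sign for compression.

Free thermal expansion αLΔT = 16.7e-6 · 6940 · -135 = -15.65 mm.
The walls impose strain ε = −(-15.65)/6940 = 2.2545e-03; σ = Eε = 197000 · 2.2545e-03 = 444.1 MPa.

444 MPa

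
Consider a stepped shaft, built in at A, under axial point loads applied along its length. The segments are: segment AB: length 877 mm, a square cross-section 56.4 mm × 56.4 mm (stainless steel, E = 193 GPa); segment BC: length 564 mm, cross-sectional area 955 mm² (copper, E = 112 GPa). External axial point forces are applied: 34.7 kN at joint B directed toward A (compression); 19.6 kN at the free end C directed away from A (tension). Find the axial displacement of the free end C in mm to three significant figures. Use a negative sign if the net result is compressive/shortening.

Internal axial forces (sectioning from the free end, tension +): N_BC = 19.6 kN, N_AB = -15.1 kN.
A_AB = 3181 mm².
δ_AB = -15100·877/(3181·193000) = -0.02157 mm
δ_BC = 19600·564/(955·112000) = 0.1034 mm
δ = Σδ_i = 0.08178 mm.

0.0818 mm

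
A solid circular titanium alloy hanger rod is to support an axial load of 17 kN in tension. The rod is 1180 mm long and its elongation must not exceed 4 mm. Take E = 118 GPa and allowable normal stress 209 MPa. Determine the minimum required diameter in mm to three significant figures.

10.2 mm

Required area A ≥ P/σ_allow = 17000/209 = 81.34 mm².
For a solid circular section, d ≥ √(4A/π) = 10.18 mm.
Elongation limit: A ≥ PL/(Eδ_allow) = 17000·1180/(118000·4) = 42.5 mm² ⇒ d ≥ 7.356 mm.
The stress limit governs.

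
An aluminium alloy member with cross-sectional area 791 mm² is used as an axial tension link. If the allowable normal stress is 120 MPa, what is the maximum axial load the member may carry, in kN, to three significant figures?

94.9 kN

P_max = σ_allow · A = 120 · 791 = 94920 N = 94.92 kN.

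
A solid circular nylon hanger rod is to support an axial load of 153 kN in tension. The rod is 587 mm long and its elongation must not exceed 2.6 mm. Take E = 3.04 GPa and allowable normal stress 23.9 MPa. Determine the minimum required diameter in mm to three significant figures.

120 mm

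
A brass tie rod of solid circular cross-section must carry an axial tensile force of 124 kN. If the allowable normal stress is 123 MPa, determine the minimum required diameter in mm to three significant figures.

Required area A ≥ P/σ_allow = 124000/123 = 1008 mm².
For a solid circular section, d ≥ √(4A/π) = 35.83 mm.

35.8 mm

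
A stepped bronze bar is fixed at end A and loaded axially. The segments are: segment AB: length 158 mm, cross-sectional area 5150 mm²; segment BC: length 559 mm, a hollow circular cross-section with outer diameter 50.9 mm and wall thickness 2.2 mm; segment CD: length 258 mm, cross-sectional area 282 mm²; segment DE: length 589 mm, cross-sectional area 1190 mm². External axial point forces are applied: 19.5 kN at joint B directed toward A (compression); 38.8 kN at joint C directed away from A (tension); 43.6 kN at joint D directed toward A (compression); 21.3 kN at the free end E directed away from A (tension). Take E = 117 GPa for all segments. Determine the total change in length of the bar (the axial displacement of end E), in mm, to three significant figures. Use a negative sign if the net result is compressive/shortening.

Internal axial forces (sectioning from the free end, tension +): N_DE = 21.3 kN, N_CD = -22.3 kN, N_BC = 16.5 kN, N_AB = -3 kN.
A_BC = 336.6 mm².
δ_AB = -3000·158/(5150·117000) = -0.0007867 mm
δ_BC = 16500·559/(336.6·117000) = 0.2342 mm
δ_CD = -22300·258/(282·117000) = -0.1744 mm
δ_DE = 21300·589/(1190·117000) = 0.09011 mm
δ = Σδ_i = 0.1492 mm.

0.149 mm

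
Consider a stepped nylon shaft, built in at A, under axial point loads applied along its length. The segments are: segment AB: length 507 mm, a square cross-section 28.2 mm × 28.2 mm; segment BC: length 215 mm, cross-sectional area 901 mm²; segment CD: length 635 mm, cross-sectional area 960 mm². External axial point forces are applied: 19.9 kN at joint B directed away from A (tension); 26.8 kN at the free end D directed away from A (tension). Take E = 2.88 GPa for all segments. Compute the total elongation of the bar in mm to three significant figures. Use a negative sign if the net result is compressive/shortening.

18.7 mm

Internal axial forces (sectioning from the free end, tension +): N_CD = 26.8 kN, N_BC = 26.8 kN, N_AB = 46.7 kN.
A_AB = 795.2 mm².
δ_AB = 46700·507/(795.2·2880) = 10.34 mm
δ_BC = 26800·215/(901·2880) = 2.221 mm
δ_CD = 26800·635/(960·2880) = 6.155 mm
δ = Σδ_i = 18.71 mm.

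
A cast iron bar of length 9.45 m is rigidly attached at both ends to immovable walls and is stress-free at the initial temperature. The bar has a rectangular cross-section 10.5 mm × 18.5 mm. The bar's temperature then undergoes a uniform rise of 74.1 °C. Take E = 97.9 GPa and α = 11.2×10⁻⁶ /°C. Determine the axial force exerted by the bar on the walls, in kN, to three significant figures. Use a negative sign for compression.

-15.8 kN

Free thermal expansion αLΔT = 11.2e-6 · 9450 · 74.1 = 7.843 mm.
The walls impose strain ε = −(7.843)/9450 = -8.2992e-04; σ = Eε = 97900 · -8.2992e-04 = -81.25 MPa.
Wall reaction R = σ·A = -81.25·194.2 = -15780 N = -15.78 kN.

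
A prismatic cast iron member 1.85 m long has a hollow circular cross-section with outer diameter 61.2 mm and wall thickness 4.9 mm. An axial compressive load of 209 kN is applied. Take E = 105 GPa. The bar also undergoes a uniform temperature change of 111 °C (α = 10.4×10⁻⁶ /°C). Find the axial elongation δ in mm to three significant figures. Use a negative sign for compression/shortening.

A = 866.7 mm².
δ_mech = NL/(AE) = -209000·1850/(866.7·105000) = -4.249 mm.
δ_thermal = αLΔT = 10.4e-6·1850·111 = 2.136 mm.
δ = δ_mech + δ_thermal = -2.113 mm.

-2.11 mm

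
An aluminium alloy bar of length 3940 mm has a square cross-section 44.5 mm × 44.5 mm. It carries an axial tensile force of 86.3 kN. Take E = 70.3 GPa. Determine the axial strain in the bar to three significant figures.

6.20e-04

A = 1980 mm².
σ = N/A = 43.58 MPa; ε = σ/E = 43.58/70300 = 6.199e-04.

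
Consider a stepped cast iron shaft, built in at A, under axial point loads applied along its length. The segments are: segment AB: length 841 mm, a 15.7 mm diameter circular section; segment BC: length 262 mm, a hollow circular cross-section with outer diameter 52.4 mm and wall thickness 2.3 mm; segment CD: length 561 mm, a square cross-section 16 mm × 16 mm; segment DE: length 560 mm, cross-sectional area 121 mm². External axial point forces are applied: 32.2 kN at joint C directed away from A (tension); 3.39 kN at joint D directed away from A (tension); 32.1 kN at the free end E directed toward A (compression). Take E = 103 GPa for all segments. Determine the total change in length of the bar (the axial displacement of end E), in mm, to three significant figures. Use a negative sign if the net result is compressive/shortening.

-1.88 mm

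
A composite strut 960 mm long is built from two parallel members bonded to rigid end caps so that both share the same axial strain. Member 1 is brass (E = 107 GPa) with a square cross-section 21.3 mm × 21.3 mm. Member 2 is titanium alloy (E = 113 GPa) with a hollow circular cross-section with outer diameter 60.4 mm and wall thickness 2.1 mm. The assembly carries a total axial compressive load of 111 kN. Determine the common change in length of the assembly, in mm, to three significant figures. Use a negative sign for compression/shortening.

-1.16 mm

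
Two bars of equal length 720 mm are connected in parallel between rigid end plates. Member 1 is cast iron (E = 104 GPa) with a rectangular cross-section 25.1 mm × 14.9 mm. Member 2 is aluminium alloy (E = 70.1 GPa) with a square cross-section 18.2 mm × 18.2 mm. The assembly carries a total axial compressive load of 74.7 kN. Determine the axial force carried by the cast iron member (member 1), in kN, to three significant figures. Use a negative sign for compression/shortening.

A_1 = 374 mm².
A_2 = 331.2 mm².
Equal strain + equilibrium ⇒ each member carries load in proportion to AE: A₁E₁ = 38890000 N, A₂E₂ = 23220000 N, ΣAE = 62110000 N.
F₁ = P·A₁E₁/ΣAE = -74700·38890000/62110000 = -46780 N.

-46.8 kN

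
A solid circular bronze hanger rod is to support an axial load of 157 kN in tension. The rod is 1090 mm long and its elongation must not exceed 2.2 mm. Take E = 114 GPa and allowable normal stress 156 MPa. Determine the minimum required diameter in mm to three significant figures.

Required area A ≥ P/σ_allow = 157000/156 = 1006 mm².
For a solid circular section, d ≥ √(4A/π) = 35.8 mm.
Elongation limit: A ≥ PL/(Eδ_allow) = 157000·1090/(114000·2.2) = 682.3 mm² ⇒ d ≥ 29.48 mm.
The stress limit governs.

35.8 mm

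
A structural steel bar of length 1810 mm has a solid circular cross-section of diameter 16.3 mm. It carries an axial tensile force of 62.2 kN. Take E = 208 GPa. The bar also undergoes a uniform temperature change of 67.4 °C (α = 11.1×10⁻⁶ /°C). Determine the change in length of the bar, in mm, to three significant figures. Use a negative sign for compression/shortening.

3.95 mm

A = 208.7 mm².
δ_mech = NL/(AE) = 62200·1810/(208.7·208000) = 2.594 mm.
δ_thermal = αLΔT = 11.1e-6·1810·67.4 = 1.354 mm.
δ = δ_mech + δ_thermal = 3.948 mm.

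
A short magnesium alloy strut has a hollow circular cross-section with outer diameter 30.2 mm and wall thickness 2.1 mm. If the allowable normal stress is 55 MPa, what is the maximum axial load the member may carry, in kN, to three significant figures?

10.2 kN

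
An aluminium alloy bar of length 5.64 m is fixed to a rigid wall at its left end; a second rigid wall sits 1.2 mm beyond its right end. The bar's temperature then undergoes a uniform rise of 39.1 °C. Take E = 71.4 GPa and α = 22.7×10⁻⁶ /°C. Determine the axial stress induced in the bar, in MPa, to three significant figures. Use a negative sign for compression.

Free thermal expansion αLΔT = 22.7e-6 · 5640 · 39.1 = 5.006 mm.
The walls engage after the gap closes; constrained expansion = 5.006 − 1.2 = 3.806 mm.
The walls impose strain ε = −(3.806)/5640 = -6.7480e-04; σ = Eε = 71400 · -6.7480e-04 = -48.18 MPa.

-48.2 MPa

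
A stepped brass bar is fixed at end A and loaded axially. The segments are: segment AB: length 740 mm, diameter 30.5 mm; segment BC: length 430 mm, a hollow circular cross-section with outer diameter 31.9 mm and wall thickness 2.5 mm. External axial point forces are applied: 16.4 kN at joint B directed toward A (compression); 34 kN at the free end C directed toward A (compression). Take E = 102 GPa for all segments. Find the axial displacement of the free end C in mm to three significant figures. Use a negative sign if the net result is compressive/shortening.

Internal axial forces (sectioning from the free end, tension +): N_BC = -34 kN, N_AB = -50.4 kN.
A_AB = 730.6 mm².
A_BC = 230.9 mm².
δ_AB = -50400·740/(730.6·102000) = -0.5005 mm
δ_BC = -34000·430/(230.9·102000) = -0.6207 mm
δ = Σδ_i = -1.121 mm.

-1.12 mm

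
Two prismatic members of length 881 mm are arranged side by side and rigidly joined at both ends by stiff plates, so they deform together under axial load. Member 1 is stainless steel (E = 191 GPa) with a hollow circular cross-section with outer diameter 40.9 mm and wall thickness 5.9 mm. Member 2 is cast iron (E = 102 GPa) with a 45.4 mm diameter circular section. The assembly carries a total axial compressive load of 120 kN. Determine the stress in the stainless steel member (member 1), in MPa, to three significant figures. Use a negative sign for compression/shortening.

A_1 = 648.7 mm².
A_2 = 1619 mm².
Equal strain + equilibrium ⇒ each member carries load in proportion to AE: A₁E₁ = 123900000 N, A₂E₂ = 165100000 N, ΣAE = 289000000 N.
σ₁ = P·E₁/ΣAE = -120000·191000/289000000 = -79.3 MPa.

-79.3 MPa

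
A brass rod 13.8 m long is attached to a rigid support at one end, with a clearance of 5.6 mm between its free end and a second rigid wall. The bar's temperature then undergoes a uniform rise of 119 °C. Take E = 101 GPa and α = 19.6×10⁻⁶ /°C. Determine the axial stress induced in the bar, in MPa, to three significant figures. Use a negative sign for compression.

-195 MPa

Free thermal expansion αLΔT = 19.6e-6 · 13800 · 119 = 32.19 mm.
The walls engage after the gap closes; constrained expansion = 32.19 − 5.6 = 26.59 mm.
The walls impose strain ε = −(26.59)/13800 = -1.9266e-03; σ = Eε = 101000 · -1.9266e-03 = -194.6 MPa.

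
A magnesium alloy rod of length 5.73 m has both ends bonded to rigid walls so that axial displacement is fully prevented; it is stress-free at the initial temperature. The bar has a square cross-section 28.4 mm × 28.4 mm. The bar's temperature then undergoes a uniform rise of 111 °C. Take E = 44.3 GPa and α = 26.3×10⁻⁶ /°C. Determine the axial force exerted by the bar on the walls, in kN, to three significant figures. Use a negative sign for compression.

-104 kN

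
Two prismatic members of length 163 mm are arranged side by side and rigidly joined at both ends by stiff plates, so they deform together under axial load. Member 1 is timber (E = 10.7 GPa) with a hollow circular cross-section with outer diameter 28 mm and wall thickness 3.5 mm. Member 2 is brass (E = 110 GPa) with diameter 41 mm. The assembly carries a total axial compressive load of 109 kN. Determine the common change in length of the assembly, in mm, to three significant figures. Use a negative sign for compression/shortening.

-0.120 mm

A_1 = 269.4 mm².
A_2 = 1320 mm².
Equal strain + equilibrium ⇒ each member carries load in proportion to AE: A₁E₁ = 2882000 N, A₂E₂ = 145200000 N, ΣAE = 148100000 N.
δ = PL/ΣAE = -109000·163/148100000 = -0.12 mm.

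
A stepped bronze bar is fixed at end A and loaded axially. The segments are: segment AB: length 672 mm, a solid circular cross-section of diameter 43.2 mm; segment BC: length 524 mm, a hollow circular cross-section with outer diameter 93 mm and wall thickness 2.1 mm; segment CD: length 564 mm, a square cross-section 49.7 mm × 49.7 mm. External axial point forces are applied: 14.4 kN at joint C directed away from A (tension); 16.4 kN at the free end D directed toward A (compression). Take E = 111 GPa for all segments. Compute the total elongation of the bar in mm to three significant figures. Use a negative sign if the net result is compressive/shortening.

-0.0577 mm

Internal axial forces (sectioning from the free end, tension +): N_CD = -16.4 kN, N_BC = -2 kN, N_AB = -2 kN.
A_AB = 1466 mm².
A_BC = 599.7 mm².
A_CD = 2470 mm².
δ_AB = -2000·672/(1466·111000) = -0.008261 mm
δ_BC = -2000·524/(599.7·111000) = -0.01574 mm
δ_CD = -16400·564/(2470·111000) = -0.03374 mm
δ = Σδ_i = -0.05774 mm.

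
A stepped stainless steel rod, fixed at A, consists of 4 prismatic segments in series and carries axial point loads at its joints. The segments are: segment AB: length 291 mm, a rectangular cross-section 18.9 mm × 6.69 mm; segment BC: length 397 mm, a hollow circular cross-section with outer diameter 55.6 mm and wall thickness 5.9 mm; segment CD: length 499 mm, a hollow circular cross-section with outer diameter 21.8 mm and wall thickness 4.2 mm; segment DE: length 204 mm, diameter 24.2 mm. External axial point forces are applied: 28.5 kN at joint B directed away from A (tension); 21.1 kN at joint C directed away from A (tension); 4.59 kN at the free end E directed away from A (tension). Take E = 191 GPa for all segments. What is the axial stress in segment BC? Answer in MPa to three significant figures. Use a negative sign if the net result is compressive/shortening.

27.9 MPa

Internal axial forces (sectioning from the free end, tension +): N_DE = 4.59 kN, N_CD = 4.59 kN, N_BC = 25.69 kN, N_AB = 54.19 kN.
A_BC = 921.2 mm².
σ_BC = N_BC/A_BC = 25690/921.2 = 27.89 MPa.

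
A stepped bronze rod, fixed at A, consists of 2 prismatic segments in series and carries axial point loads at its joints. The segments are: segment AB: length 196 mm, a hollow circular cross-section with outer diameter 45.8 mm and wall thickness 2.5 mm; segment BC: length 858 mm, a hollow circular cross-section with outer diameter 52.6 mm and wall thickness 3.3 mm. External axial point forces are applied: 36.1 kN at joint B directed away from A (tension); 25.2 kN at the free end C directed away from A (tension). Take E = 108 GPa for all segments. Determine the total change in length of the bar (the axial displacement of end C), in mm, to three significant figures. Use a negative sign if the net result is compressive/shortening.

0.719 mm

Internal axial forces (sectioning from the free end, tension +): N_BC = 25.2 kN, N_AB = 61.3 kN.
A_AB = 340.1 mm².
A_BC = 511.1 mm².
δ_AB = 61300·196/(340.1·108000) = 0.3271 mm
δ_BC = 25200·858/(511.1·108000) = 0.3917 mm
δ = Σδ_i = 0.7188 mm.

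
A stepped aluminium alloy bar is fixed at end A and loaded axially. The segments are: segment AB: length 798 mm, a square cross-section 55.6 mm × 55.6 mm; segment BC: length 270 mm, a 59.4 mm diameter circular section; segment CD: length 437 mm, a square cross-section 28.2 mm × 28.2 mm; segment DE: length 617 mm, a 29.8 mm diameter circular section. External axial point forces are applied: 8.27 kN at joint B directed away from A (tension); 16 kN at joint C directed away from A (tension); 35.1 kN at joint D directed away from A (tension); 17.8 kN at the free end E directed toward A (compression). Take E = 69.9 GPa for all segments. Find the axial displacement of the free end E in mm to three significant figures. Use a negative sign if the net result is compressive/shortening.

Internal axial forces (sectioning from the free end, tension +): N_DE = -17.8 kN, N_CD = 17.3 kN, N_BC = 33.3 kN, N_AB = 41.57 kN.
A_AB = 3091 mm².
A_BC = 2771 mm².
A_CD = 795.2 mm².
A_DE = 697.5 mm².
δ_AB = 41570·798/(3091·69900) = 0.1535 mm
δ_BC = 33300·270/(2771·69900) = 0.04642 mm
δ_CD = 17300·437/(795.2·69900) = 0.136 mm
δ_DE = -17800·617/(697.5·69900) = -0.2253 mm
δ = Σδ_i = 0.1107 mm.

0.111 mm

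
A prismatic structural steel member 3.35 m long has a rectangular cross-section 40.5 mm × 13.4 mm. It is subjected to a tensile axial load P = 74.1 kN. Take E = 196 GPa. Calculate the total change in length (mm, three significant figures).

2.33 mm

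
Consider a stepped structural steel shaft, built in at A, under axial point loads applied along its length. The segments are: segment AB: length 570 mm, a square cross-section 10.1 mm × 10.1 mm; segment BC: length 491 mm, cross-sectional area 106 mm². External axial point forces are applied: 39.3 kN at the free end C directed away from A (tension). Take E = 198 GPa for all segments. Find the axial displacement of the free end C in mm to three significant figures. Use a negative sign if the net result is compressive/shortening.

2.03 mm

Internal axial forces (sectioning from the free end, tension +): N_BC = 39.3 kN, N_AB = 39.3 kN.
A_AB = 102 mm².
δ_AB = 39300·570/(102·198000) = 1.109 mm
δ_BC = 39300·491/(106·198000) = 0.9194 mm
δ = Σδ_i = 2.028 mm.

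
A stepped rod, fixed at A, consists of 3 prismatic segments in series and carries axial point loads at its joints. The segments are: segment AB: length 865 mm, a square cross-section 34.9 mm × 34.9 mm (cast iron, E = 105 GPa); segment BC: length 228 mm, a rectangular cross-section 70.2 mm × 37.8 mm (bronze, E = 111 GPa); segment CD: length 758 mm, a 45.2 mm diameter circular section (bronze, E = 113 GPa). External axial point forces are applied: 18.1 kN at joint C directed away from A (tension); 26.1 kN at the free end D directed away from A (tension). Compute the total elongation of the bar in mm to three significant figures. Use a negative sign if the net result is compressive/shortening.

0.442 mm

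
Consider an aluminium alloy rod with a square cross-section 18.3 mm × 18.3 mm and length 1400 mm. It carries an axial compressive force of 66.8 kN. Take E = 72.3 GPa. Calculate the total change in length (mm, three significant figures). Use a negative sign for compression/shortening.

A = 334.9 mm².
δ_mech = NL/(AE) = -66800·1400/(334.9·72300) = -3.862 mm.

-3.86 mm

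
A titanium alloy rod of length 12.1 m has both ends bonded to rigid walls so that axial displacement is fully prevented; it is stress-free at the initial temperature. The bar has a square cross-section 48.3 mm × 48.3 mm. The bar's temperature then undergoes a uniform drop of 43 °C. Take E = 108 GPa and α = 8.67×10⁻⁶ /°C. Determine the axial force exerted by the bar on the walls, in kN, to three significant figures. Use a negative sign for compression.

Free thermal expansion αLΔT = 8.67e-6 · 12100 · -43 = -4.511 mm.
The walls impose strain ε = −(-4.511)/12100 = 3.7281e-04; σ = Eε = 108000 · 3.7281e-04 = 40.26 MPa.
Wall reaction R = σ·A = 40.26·2333 = 93930 N = 93.93 kN.

93.9 kN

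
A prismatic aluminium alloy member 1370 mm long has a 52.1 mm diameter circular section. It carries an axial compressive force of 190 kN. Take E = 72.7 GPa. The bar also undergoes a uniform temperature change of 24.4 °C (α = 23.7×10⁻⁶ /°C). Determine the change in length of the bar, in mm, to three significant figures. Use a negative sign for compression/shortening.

-0.887 mm

A = 2132 mm².
δ_mech = NL/(AE) = -190000·1370/(2132·72700) = -1.679 mm.
δ_thermal = αLΔT = 23.7e-6·1370·24.4 = 0.7922 mm.
δ = δ_mech + δ_thermal = -0.8872 mm.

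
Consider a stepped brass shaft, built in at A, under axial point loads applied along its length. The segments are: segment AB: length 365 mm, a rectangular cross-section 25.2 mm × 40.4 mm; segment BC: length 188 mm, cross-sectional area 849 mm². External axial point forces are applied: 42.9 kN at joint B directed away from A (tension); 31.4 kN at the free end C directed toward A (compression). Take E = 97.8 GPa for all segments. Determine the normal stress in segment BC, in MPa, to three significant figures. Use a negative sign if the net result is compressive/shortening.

-37.0 MPa

Internal axial forces (sectioning from the free end, tension +): N_BC = -31.4 kN, N_AB = 11.5 kN.
σ_BC = N_BC/A_BC = -31400/849 = -36.98 MPa.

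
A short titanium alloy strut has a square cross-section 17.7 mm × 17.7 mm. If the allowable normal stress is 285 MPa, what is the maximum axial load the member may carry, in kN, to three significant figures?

A = 313.3 mm².
P_max = σ_allow · A = 285 · 313.3 = 89290 N = 89.29 kN.

89.3 kN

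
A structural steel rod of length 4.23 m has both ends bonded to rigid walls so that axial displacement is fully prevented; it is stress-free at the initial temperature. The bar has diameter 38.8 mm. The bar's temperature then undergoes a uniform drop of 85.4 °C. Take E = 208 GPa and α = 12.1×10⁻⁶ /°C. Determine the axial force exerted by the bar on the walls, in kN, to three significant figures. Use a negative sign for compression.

254 kN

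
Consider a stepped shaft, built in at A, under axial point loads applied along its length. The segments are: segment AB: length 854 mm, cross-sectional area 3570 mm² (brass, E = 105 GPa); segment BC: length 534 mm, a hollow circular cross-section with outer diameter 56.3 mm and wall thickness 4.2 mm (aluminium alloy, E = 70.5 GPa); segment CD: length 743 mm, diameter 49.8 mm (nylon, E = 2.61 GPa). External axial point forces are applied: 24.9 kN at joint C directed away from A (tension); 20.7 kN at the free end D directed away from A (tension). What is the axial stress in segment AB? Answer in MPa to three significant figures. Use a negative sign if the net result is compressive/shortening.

12.8 MPa

Internal axial forces (sectioning from the free end, tension +): N_CD = 20.7 kN, N_BC = 45.6 kN, N_AB = 45.6 kN.
σ_AB = N_AB/A_AB = 45600/3570 = 12.77 MPa.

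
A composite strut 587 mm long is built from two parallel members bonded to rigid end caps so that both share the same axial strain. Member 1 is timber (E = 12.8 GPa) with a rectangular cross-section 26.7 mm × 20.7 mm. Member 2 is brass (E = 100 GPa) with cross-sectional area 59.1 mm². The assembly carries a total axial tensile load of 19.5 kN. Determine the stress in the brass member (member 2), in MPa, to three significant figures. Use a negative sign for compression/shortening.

A_1 = 552.7 mm².
Equal strain + equilibrium ⇒ each member carries load in proportion to AE: A₁E₁ = 7074000 N, A₂E₂ = 5910000 N, ΣAE = 12980000 N.
σ₂ = P·E₂/ΣAE = 19500·100000/12980000 = 150.2 MPa.

150 MPa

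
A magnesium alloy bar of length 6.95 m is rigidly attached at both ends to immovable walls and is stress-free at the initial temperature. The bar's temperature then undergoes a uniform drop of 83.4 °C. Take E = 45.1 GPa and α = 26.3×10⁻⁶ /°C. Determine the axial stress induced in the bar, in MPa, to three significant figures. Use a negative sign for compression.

98.9 MPa

Free thermal expansion αLΔT = 26.3e-6 · 6950 · -83.4 = -15.24 mm.
The walls impose strain ε = −(-15.24)/6950 = 2.1934e-03; σ = Eε = 45100 · 2.1934e-03 = 98.92 MPa.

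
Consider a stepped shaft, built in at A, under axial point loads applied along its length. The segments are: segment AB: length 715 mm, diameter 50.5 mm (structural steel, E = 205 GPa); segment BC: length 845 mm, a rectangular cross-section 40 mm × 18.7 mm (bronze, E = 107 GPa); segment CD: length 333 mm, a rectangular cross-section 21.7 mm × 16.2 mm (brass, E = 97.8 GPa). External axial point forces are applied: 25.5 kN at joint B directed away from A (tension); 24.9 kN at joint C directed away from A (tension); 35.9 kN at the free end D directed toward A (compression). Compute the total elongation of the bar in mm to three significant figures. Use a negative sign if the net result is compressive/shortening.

-0.439 mm

Internal axial forces (sectioning from the free end, tension +): N_CD = -35.9 kN, N_BC = -11 kN, N_AB = 14.5 kN.
A_AB = 2003 mm².
A_BC = 748 mm².
A_CD = 351.5 mm².
δ_AB = 14500·715/(2003·205000) = 0.02525 mm
δ_BC = -11000·845/(748·107000) = -0.1161 mm
δ_CD = -35900·333/(351.5·97800) = -0.3477 mm
δ = Σδ_i = -0.4386 mm.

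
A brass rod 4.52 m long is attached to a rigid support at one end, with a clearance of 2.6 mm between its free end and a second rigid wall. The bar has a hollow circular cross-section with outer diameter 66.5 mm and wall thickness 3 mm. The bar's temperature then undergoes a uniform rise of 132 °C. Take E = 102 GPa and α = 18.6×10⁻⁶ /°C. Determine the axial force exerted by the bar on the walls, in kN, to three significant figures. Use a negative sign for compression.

-115 kN

Free thermal expansion αLΔT = 18.6e-6 · 4520 · 132 = 11.1 mm.
The walls engage after the gap closes; constrained expansion = 11.1 − 2.6 = 8.498 mm.
The walls impose strain ε = −(8.498)/4520 = -1.8800e-03; σ = Eε = 102000 · -1.8800e-03 = -191.8 MPa.
Wall reaction R = σ·A = -191.8·598.5 = -114800 N = -114.8 kN.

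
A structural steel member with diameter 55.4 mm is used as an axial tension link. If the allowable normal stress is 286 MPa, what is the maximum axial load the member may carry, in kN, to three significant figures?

689 kN

A = 2411 mm².
P_max = σ_allow · A = 286 · 2411 = 689400 N = 689.4 kN.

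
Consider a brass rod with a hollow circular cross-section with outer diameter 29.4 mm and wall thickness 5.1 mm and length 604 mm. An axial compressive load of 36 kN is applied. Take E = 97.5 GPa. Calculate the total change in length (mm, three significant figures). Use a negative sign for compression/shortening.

A = 389.3 mm².
δ_mech = NL/(AE) = -36000·604/(389.3·97500) = -0.5728 mm.

-0.573 mm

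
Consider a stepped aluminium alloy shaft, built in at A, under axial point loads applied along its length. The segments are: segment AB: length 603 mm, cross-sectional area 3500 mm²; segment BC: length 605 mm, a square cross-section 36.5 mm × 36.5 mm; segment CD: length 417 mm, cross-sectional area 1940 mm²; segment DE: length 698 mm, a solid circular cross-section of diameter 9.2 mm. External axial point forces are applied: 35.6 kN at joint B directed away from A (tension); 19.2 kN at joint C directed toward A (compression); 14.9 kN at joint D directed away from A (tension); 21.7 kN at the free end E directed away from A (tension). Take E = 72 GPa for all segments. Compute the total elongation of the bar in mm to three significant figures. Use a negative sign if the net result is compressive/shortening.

Internal axial forces (sectioning from the free end, tension +): N_DE = 21.7 kN, N_CD = 36.6 kN, N_BC = 17.4 kN, N_AB = 53 kN.
A_BC = 1332 mm².
A_DE = 66.48 mm².
δ_AB = 53000·603/(3500·72000) = 0.1268 mm
δ_BC = 17400·605/(1332·72000) = 0.1097 mm
δ_CD = 36600·417/(1940·72000) = 0.1093 mm
δ_DE = 21700·698/(66.48·72000) = 3.165 mm
δ = Σδ_i = 3.51 mm.

3.51 mm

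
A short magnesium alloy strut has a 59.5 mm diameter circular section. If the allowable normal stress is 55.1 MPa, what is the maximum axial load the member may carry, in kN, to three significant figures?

153 kN

A = 2781 mm².
P_max = σ_allow · A = 55.1 · 2781 = 153200 N = 153.2 kN.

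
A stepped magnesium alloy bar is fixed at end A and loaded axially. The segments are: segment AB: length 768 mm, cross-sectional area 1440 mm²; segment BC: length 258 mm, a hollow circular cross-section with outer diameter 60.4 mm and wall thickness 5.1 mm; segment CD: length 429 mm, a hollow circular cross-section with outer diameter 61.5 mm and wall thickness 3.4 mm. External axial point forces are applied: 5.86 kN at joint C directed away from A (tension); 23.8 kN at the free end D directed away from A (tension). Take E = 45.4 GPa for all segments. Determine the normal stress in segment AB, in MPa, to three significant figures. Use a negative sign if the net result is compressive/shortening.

20.6 MPa

Internal axial forces (sectioning from the free end, tension +): N_CD = 23.8 kN, N_BC = 29.66 kN, N_AB = 29.66 kN.
σ_AB = N_AB/A_AB = 29660/1440 = 20.6 MPa.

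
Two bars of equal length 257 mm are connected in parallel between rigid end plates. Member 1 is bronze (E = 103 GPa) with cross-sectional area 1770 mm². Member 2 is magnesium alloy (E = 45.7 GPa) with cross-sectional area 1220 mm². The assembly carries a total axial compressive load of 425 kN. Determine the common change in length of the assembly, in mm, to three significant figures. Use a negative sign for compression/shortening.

-0.459 mm

Equal strain + equilibrium ⇒ each member carries load in proportion to AE: A₁E₁ = 182300000 N, A₂E₂ = 55750000 N, ΣAE = 238100000 N.
δ = PL/ΣAE = -425000·257/238100000 = -0.4588 mm.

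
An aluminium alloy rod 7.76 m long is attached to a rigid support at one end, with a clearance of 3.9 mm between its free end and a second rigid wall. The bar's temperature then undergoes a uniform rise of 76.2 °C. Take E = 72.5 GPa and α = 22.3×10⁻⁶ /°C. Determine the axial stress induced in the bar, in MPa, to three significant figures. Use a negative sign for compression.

-86.8 MPa

Free thermal expansion αLΔT = 22.3e-6 · 7760 · 76.2 = 13.19 mm.
The walls engage after the gap closes; constrained expansion = 13.19 − 3.9 = 9.286 mm.
The walls impose strain ε = −(9.286)/7760 = -1.1967e-03; σ = Eε = 72500 · -1.1967e-03 = -86.76 MPa.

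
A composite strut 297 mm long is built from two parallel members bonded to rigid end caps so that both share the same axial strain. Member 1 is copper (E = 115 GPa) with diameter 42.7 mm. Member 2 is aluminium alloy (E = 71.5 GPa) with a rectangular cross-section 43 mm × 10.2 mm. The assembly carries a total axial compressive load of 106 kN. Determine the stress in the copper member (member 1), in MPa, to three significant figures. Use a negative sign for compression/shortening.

-62.2 MPa

A_1 = 1432 mm².
A_2 = 438.6 mm².
Equal strain + equilibrium ⇒ each member carries load in proportion to AE: A₁E₁ = 164700000 N, A₂E₂ = 31360000 N, ΣAE = 196000000 N.
σ₁ = P·E₁/ΣAE = -106000·115000/196000000 = -62.18 MPa.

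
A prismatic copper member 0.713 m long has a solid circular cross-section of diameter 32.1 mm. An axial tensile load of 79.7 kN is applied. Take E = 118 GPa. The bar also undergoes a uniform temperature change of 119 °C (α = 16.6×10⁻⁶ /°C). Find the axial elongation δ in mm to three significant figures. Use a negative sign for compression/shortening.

2.00 mm

A = 809.3 mm².
δ_mech = NL/(AE) = 79700·713/(809.3·118000) = 0.5951 mm.
δ_thermal = αLΔT = 16.6e-6·713·119 = 1.408 mm.
δ = δ_mech + δ_thermal = 2.004 mm.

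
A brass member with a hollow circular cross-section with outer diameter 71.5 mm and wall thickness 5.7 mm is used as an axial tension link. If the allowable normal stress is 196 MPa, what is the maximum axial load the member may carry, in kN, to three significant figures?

A = 1178 mm².
P_max = σ_allow · A = 196 · 1178 = 230900 N = 230.9 kN.

231 kN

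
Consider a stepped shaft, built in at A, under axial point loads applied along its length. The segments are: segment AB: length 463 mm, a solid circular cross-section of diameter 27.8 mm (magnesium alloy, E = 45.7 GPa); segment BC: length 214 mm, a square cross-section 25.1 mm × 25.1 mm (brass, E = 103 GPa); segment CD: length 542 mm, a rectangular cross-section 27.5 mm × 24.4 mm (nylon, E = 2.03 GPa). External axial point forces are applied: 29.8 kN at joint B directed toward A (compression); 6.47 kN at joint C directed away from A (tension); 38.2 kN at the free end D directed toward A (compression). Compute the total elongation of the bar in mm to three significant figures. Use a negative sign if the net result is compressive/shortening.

Internal axial forces (sectioning from the free end, tension +): N_CD = -38.2 kN, N_BC = -31.73 kN, N_AB = -61.53 kN.
A_AB = 607 mm².
A_BC = 630 mm².
A_CD = 671 mm².
δ_AB = -61530·463/(607·45700) = -1.027 mm
δ_BC = -31730·214/(630·103000) = -0.1046 mm
δ_CD = -38200·542/(671·2030) = -15.2 mm
δ = Σδ_i = -16.33 mm.

-16.3 mm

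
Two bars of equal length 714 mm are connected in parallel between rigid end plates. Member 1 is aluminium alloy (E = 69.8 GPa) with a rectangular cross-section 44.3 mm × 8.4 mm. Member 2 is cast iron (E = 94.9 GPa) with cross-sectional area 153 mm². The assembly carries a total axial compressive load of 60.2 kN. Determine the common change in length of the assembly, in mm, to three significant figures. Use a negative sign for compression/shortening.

-1.06 mm

A_1 = 372.1 mm².
Equal strain + equilibrium ⇒ each member carries load in proportion to AE: A₁E₁ = 25970000 N, A₂E₂ = 14520000 N, ΣAE = 40490000 N.
δ = PL/ΣAE = -60200·714/40490000 = -1.061 mm.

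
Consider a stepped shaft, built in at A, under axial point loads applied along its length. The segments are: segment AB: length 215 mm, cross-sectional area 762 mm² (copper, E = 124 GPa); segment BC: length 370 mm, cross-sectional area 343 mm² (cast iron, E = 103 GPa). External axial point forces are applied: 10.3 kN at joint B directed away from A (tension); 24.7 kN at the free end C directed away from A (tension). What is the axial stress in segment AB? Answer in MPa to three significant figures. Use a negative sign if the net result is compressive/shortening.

45.9 MPa

Internal axial forces (sectioning from the free end, tension +): N_BC = 24.7 kN, N_AB = 35 kN.
σ_AB = N_AB/A_AB = 35000/762 = 45.93 MPa.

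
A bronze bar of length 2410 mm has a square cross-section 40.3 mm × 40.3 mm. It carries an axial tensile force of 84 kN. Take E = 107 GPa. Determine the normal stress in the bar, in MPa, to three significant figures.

51.7 MPa

A = 1624 mm².
σ = N/A = 84000/1624 = 51.72 MPa.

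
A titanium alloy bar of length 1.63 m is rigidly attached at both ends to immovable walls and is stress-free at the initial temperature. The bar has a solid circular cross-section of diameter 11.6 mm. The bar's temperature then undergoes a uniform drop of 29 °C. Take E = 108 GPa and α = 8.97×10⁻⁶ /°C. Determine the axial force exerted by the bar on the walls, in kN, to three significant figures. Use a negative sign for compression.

2.97 kN

Free thermal expansion αLΔT = 8.97e-6 · 1630 · -29 = -0.424 mm.
The walls impose strain ε = −(-0.424)/1630 = 2.6013e-04; σ = Eε = 108000 · 2.6013e-04 = 28.09 MPa.
Wall reaction R = σ·A = 28.09·105.7 = 2969 N = 2.969 kN.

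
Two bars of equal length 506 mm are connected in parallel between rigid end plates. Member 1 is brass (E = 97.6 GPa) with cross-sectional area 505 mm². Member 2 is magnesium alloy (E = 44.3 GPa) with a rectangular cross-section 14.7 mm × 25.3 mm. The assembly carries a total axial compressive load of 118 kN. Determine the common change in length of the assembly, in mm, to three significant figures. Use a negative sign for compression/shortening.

-0.908 mm

A_2 = 371.9 mm².
Equal strain + equilibrium ⇒ each member carries load in proportion to AE: A₁E₁ = 49290000 N, A₂E₂ = 16480000 N, ΣAE = 65760000 N.
δ = PL/ΣAE = -118000·506/65760000 = -0.9079 mm.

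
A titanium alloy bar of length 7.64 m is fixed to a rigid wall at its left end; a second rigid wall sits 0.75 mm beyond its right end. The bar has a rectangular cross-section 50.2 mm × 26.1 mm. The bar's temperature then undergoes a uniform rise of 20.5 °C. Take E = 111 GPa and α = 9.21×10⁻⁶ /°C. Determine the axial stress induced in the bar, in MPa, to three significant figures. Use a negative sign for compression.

Free thermal expansion αLΔT = 9.21e-6 · 7640 · 20.5 = 1.442 mm.
The walls engage after the gap closes; constrained expansion = 1.442 − 0.75 = 0.6925 mm.
The walls impose strain ε = −(0.6925)/7640 = -9.0637e-05; σ = Eε = 111000 · -9.0637e-05 = -10.06 MPa.

-10.1 MPa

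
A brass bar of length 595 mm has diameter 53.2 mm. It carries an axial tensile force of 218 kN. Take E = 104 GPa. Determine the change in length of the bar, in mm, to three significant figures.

A = 2223 mm².
δ_mech = NL/(AE) = 218000·595/(2223·104000) = 0.5611 mm.

0.561 mm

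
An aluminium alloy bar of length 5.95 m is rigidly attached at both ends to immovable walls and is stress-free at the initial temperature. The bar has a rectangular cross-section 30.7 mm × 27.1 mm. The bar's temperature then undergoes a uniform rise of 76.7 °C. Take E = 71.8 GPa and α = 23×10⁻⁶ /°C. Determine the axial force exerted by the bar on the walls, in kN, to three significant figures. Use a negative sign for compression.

-105 kN

Free thermal expansion αLΔT = 23e-6 · 5950 · 76.7 = 10.5 mm.
The walls impose strain ε = −(10.5)/5950 = -1.7641e-03; σ = Eε = 71800 · -1.7641e-03 = -126.7 MPa.
Wall reaction R = σ·A = -126.7·832 = -105400 N = -105.4 kN.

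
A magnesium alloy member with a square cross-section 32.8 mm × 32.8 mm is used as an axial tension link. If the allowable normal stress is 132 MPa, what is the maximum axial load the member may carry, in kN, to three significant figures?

142 kN

A = 1076 mm².
P_max = σ_allow · A = 132 · 1076 = 142000 N = 142 kN.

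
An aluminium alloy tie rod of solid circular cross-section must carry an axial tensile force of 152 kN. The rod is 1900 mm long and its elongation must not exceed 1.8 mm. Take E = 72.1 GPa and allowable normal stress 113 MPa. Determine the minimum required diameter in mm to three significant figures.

Required area A ≥ P/σ_allow = 152000/113 = 1345 mm².
For a solid circular section, d ≥ √(4A/π) = 41.38 mm.
Elongation limit: A ≥ PL/(Eδ_allow) = 152000·1900/(72100·1.8) = 2225 mm² ⇒ d ≥ 53.23 mm.
The elongation limit governs.

53.2 mm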